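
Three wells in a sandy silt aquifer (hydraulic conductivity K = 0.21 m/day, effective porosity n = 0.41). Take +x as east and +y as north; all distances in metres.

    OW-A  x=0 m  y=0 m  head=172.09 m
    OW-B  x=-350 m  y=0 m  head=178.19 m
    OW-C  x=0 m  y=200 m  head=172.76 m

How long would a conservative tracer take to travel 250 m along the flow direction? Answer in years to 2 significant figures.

∂h/∂x = (178.19 − 172.09) / (-350 − 0) = -0.01743
∂h/∂y = (172.76 − 172.09) / (200 − 0) = +0.003350
|∇h| = √(-0.01743² + 0.003350²) = 0.01775
Seepage velocity v = K·i/n = 0.21 × 0.01775 / 0.41 = 0.009091 m/day.
t = 250 / 0.009091 = 2.75e+04 days = 75.3 years.

75 years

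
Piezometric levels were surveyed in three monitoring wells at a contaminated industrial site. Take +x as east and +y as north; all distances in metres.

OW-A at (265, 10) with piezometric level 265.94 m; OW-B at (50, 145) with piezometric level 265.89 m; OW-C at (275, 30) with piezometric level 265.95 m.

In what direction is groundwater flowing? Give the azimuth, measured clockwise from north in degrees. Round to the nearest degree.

Differences from OW-A: to OW-B (Δx, Δy, Δh) = (-215, 135, -0.05); to OW-C = (10, 20, +0.01).
Solve a·Δx + b·Δy = Δh: det = (-215)·20 − 10·135 = -5650.
∂h/∂x = [(-0.05)·20 − (+0.01)·135] / -5650 = +0.0004159
∂h/∂y = [(-215)·(+0.01) − 10·(-0.05)] / -5650 = +0.0002920
Flow direction (−∇h) has components (-0.0004159 E, -0.0002920 N).
Azimuth = atan2(E, N) = atan2(-0.0004159, -0.0002920) = 234.9° ≈ 235°.

235°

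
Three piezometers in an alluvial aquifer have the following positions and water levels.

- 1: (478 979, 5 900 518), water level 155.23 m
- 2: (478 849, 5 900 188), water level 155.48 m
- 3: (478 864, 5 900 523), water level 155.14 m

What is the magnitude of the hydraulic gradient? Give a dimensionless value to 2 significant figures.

Taking 1 as reference: 2−1 = (-130, -330, +0.25); 3−1 = (-115, 5, -0.09).
Solve a·Δx + b·Δy = Δh: det = (-130)·5 − (-115)·(-330) = -38600.
∂h/∂x = [(+0.25)·5 − (-0.09)·(-330)] / -38600 = +0.0007370
∂h/∂y = [(-130)·(-0.09) − (-115)·(+0.25)] / -38600 = -0.001048
|∇h| = √(0.0007370² + -0.001048²) = 0.001281

0.0013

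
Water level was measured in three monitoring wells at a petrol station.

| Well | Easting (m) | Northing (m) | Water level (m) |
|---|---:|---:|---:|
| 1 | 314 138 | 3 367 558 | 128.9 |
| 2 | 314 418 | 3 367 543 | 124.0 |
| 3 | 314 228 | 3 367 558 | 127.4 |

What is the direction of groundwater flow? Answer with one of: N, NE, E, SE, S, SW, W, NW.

Three-point gradient (reference 1): Δ to 2 = (280, -15, -4.9), Δ to 3 = (90, 0, -1.5).
∂h/∂x = -0.01667, ∂h/∂y = +0.01556 (det = 1350).
Flow = −∇h = (+0.01667 east, -0.01556 north), which points southeast.

SE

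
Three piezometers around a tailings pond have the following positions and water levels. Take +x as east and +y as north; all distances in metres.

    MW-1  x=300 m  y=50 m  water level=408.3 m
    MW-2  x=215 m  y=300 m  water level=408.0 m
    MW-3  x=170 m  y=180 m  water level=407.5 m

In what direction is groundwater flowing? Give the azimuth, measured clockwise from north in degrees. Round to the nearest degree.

Three-point gradient (reference MW-1): Δ to MW-2 = (-85, 250, -0.3), Δ to MW-3 = (-130, 130, -0.8).
∂h/∂x = +0.007506, ∂h/∂y = +0.001352 (det = 21450).
Flow direction (−∇h) has components (-0.007506 E, -0.001352 N).
Azimuth = atan2(E, N) = atan2(-0.007506, -0.001352) = 259.8° ≈ 260°.

260°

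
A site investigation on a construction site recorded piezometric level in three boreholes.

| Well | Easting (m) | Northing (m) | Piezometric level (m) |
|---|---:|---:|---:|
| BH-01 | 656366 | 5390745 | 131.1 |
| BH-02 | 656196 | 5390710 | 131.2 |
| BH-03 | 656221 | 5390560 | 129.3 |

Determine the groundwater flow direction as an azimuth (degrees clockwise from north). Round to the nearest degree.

Differences from BH-01: to BH-02 (Δx, Δy, Δh) = (-170, -35, +0.1); to BH-03 = (-145, -185, -1.8).
Determinant of the coordinate differences = (-170)·(-185) − (-145)·(-35) = 26375.
∂h/∂x = [(+0.1)·(-185) − (-1.8)·(-35)] / 26375 = -0.003090
∂h/∂y = [(-170)·(-1.8) − (-145)·(+0.1)] / 26375 = +0.01215
Flow direction (−∇h) has components (+0.003090 E, -0.01215 N).
Azimuth = atan2(E, N) = atan2(+0.003090, -0.01215) = 165.7° ≈ 166°.

166°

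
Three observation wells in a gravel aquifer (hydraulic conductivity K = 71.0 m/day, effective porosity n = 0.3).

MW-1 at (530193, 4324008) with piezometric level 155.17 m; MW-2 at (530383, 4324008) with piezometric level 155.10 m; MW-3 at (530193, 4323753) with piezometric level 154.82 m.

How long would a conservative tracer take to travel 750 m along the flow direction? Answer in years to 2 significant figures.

6.1 years

∂h/∂x = (155.10 − 155.17) / (530383 − 530193) = -0.0003684
∂h/∂y = (154.82 − 155.17) / (4323753 − 4324008) = +0.001373
|∇h| = √(-0.0003684² + 0.001373²) = 0.001422
Seepage velocity v = K·i/n = 71.0 × 0.001422 / 0.3 = 0.3365 m/day.
t = 750 / 0.3365 = 2229 days = 6.1 years.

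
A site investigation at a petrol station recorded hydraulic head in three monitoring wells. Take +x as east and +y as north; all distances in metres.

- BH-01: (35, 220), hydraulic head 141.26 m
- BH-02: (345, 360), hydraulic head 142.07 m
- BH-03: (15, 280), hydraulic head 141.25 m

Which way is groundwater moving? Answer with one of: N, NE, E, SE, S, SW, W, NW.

W

With h = a·x + b·y + c and BH-01 as origin, the differences give:
  310·a + 140·b = +0.81
  (-20)·a + 60·b = -0.01
Eliminate b (×60 and ×140, subtract): 21400·a = 50.000 → a = ∂h/∂x = +0.002336
Back-substitute: b = ∂h/∂y = +0.0006121.
Flow = −∇h = (-0.002336 east, -0.0006121 north), which points west.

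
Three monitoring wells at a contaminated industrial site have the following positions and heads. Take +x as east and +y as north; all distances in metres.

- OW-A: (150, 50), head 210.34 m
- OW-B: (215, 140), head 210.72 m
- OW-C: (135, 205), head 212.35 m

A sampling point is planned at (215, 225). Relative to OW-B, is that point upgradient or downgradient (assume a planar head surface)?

With h = a·x + b·y + c and OW-A as origin, the differences give:
  65·a + 90·b = +0.38
  (-15)·a + 155·b = +2.01
Eliminate b (×155 and ×90, subtract): 11425·a = -122.000 → a = ∂h/∂x = -0.01068
Back-substitute: b = ∂h/∂y = +0.01193.
Head at (215, 225) = 210.34 + (-0.01068)·(65) + (+0.01193)·(175) = 211.73 m.
That is higher than the 210.72 m at OW-B, so the point is upgradient.

upgradient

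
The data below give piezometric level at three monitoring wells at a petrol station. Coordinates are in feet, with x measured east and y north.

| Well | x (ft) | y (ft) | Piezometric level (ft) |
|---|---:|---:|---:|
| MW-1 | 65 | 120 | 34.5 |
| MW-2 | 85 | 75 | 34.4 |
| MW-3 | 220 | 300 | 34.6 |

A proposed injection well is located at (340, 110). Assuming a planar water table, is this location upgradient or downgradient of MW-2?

Taking MW-1 as reference: MW-2−MW-1 = (20, -45, -0.1); MW-3−MW-1 = (155, 180, +0.1).
Determinant of the coordinate differences = 20·180 − 155·(-45) = 10575.
∂h/∂x = [(-0.1)·180 − (+0.1)·(-45)] / 10575 = -0.001277
∂h/∂y = [20·(+0.1) − 155·(-0.1)] / 10575 = +0.001655
Head at (340, 110) = 34.5 + (-0.001277)·(275) + (+0.001655)·(-10) = 34.13 ft.
That is lower than the 34.4 ft at MW-2, so the point is downgradient.

downgradient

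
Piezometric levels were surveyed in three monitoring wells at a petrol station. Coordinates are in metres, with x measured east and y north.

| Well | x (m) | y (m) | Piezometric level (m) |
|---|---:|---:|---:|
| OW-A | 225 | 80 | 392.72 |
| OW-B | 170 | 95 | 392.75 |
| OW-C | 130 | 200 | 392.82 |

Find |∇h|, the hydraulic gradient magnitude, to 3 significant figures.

0.000653

With h = a·x + b·y + c and OW-A as origin, the differences give:
  (-55)·a + 15·b = +0.03
  (-95)·a + 120·b = +0.10
Eliminate b (×120 and ×15, subtract): -5175·a = 2.100 → a = ∂h/∂x = -0.0004058
Back-substitute: b = ∂h/∂y = +0.0005121.
|∇h| = √(-0.0004058² + 0.0005121²) = 0.0006534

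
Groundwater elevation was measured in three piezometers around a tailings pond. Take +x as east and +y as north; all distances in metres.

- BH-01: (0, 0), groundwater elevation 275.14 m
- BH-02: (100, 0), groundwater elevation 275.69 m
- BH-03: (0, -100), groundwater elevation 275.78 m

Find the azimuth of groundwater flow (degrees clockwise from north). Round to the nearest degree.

∂h/∂x = (275.69 − 275.14) / (100 − 0) = +0.005500
∂h/∂y = (275.78 − 275.14) / (-100 − 0) = -0.006400
Flow direction (−∇h) has components (-0.005500 E, +0.006400 N).
Azimuth = atan2(E, N) = atan2(-0.005500, +0.006400) = 319.3° ≈ 319°.

319°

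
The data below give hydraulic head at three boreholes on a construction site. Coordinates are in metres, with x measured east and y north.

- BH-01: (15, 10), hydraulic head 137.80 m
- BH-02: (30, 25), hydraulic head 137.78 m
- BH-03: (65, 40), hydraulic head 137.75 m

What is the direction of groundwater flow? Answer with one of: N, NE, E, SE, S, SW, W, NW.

Taking BH-01 as reference: BH-02−BH-01 = (15, 15, -0.02); BH-03−BH-01 = (50, 30, -0.05).
Determinant of the coordinate differences = 15·30 − 50·15 = -300.
∂h/∂x = [(-0.02)·30 − (-0.05)·15] / -300 = -0.0005000
∂h/∂y = [15·(-0.05) − 50·(-0.02)] / -300 = -0.0008333
Flow = −∇h = (+0.0005000 east, +0.0008333 north), which points northeast.

NE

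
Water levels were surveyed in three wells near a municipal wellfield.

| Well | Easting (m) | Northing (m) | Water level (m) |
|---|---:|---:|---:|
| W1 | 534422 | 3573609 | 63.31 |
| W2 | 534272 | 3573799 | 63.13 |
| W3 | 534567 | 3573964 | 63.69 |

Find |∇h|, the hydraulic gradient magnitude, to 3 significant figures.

0.00173

Differences from W1: to W2 (Δx, Δy, Δh) = (-150, 190, -0.18); to W3 = (145, 355, +0.38).
Solve a·Δx + b·Δy = Δh: det = (-150)·355 − 145·190 = -80800.
∂h/∂x = [(-0.18)·355 − (+0.38)·190] / -80800 = +0.001684
∂h/∂y = [(-150)·(+0.38) − 145·(-0.18)] / -80800 = +0.0003824
|∇h| = √(0.001684² + 0.0003824²) = 0.001727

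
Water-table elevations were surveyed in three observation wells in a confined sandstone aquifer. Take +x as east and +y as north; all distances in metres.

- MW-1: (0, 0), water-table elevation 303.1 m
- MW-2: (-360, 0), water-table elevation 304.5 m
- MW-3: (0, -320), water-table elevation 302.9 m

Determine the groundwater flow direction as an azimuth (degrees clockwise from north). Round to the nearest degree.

099°

∂h/∂x = (304.5 − 303.1) / (-360 − 0) = -0.003889
∂h/∂y = (302.9 − 303.1) / (-320 − 0) = +0.0006250
Flow direction (−∇h) has components (+0.003889 E, -0.0006250 N).
Azimuth = atan2(E, N) = atan2(+0.003889, -0.0006250) = 99.1° ≈ 099°.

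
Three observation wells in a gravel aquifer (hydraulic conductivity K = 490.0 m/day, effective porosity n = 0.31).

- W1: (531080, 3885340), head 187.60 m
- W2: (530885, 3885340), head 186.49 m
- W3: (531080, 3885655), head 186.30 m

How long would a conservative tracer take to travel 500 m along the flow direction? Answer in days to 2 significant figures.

45 days

∂h/∂x = (186.49 − 187.60) / (530885 − 531080) = +0.005692
∂h/∂y = (186.30 − 187.60) / (3885655 − 3885340) = -0.004127
|∇h| = √(0.005692² + -0.004127²) = 0.007031
Seepage velocity v = K·i/n = 490.0 × 0.007031 / 0.31 = 11.11 m/day.
t = 500 / 11.11 = 45 days.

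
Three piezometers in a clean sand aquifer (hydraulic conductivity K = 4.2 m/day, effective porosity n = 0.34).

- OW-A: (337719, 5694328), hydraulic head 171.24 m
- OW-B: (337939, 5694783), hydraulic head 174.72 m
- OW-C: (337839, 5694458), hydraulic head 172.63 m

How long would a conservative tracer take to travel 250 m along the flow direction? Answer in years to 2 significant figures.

Three-point gradient (reference OW-A): Δ to OW-B = (220, 455, +3.48), Δ to OW-C = (120, 130, +1.39).
∂h/∂x = +0.006925, ∂h/∂y = +0.004300 (det = -26000).
|∇h| = √(0.006925² + 0.004300²) = 0.008151
Seepage velocity v = K·i/n = 4.2 × 0.008151 / 0.34 = 0.1007 m/day.
t = 250 / 0.1007 = 2483 days = 6.8 years.

6.8 years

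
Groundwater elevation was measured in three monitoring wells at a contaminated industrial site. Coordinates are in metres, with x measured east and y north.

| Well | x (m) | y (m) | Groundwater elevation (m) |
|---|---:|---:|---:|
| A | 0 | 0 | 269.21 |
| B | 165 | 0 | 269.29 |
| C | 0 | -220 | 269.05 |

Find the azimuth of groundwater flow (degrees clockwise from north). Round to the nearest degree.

214°

∂h/∂x = (269.29 − 269.21) / (165 − 0) = +0.0004848
∂h/∂y = (269.05 − 269.21) / (-220 − 0) = +0.0007273
Flow direction (−∇h) has components (-0.0004848 E, -0.0007273 N).
Azimuth = atan2(E, N) = atan2(-0.0004848, -0.0007273) = 213.7° ≈ 214°.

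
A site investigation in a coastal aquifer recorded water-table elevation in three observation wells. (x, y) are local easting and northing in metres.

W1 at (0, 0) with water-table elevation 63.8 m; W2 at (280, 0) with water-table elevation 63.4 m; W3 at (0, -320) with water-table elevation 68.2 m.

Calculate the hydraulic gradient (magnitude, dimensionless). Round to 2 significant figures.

0.014

∂h/∂x = (63.4 − 63.8) / (280 − 0) = -0.001429
∂h/∂y = (68.2 − 63.8) / (-320 − 0) = -0.01375
|∇h| = √(-0.001429² + -0.01375²) = 0.01382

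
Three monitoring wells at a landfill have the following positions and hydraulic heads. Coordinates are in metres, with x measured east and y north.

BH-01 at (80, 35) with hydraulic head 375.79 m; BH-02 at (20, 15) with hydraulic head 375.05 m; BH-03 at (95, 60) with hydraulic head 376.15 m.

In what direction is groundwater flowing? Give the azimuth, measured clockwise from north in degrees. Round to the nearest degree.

Taking BH-01 as reference: BH-02−BH-01 = (-60, -20, -0.74); BH-03−BH-01 = (15, 25, +0.36).
Solve a·Δx + b·Δy = Δh: det = (-60)·25 − 15·(-20) = -1200.
∂h/∂x = [(-0.74)·25 − (+0.36)·(-20)] / -1200 = +0.009417
∂h/∂y = [(-60)·(+0.36) − 15·(-0.74)] / -1200 = +0.008750
Flow direction (−∇h) has components (-0.009417 E, -0.008750 N).
Azimuth = atan2(E, N) = atan2(-0.009417, -0.008750) = 227.1° ≈ 227°.

227°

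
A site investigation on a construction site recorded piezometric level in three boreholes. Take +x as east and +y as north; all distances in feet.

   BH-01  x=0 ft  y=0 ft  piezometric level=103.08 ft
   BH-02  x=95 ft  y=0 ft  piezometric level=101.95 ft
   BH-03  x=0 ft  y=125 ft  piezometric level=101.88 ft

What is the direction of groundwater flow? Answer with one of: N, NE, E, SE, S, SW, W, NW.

NE

∂h/∂x = (101.95 − 103.08) / (95 − 0) = -0.01189
∂h/∂y = (101.88 − 103.08) / (125 − 0) = -0.009600
Flow = −∇h = (+0.01189 east, +0.009600 north), which points northeast.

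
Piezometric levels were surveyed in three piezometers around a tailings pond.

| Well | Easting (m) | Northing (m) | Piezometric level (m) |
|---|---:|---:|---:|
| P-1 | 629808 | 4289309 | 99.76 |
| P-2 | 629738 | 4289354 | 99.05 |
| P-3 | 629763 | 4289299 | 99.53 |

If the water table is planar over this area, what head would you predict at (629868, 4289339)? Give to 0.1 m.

Differences from P-1: to P-2 (Δx, Δy, Δh) = (-70, 45, -0.71); to P-3 = (-45, -10, -0.23).
Determinant of the coordinate differences = (-70)·(-10) − (-45)·45 = 2725.
∂h/∂x = [(-0.71)·(-10) − (-0.23)·45] / 2725 = +0.006404
∂h/∂y = [(-70)·(-0.23) − (-45)·(-0.71)] / 2725 = -0.005817
h(629868, 4289339) = 99.76 + (+0.006404)·(60) + (-0.005817)·(30) = 99.76 +0.384 -0.174 = 99.970 m.

100.0 m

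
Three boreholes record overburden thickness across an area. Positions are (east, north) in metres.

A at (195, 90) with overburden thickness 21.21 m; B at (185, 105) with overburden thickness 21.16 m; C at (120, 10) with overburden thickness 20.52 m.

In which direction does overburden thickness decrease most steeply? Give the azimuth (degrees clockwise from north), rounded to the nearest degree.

258°

With d = a·x + b·y + c and A as origin, the differences give:
  (-10)·a + 15·b = -0.05
  (-75)·a + (-80)·b = -0.69
Eliminate b (×(-80) and ×15, subtract): 1925·a = 14.350 → a = ∂d/∂x = +0.007455
Back-substitute: b = ∂d/∂y = +0.001636.
Steepest decrease is along −∇f: components (-0.007455 E, -0.001636 N).
Azimuth = atan2(-0.007455, -0.001636) = 257.6° ≈ 258°.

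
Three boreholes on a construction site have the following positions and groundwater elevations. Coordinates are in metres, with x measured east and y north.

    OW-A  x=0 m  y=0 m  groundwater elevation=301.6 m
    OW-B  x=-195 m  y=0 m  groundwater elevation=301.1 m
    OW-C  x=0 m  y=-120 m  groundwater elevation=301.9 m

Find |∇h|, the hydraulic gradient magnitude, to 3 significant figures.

∂h/∂x = (301.1 − 301.6) / (-195 − 0) = +0.002564
∂h/∂y = (301.9 − 301.6) / (-120 − 0) = -0.002500
|∇h| = √(0.002564² + -0.002500²) = 0.003581

0.00358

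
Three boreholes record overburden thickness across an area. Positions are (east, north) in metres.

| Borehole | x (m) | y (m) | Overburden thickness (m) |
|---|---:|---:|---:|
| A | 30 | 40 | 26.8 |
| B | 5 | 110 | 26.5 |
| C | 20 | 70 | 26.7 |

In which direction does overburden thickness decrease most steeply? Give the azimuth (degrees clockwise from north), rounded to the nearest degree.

256°

Differences from A: to B (Δx, Δy, Δh) = (-25, 70, -0.3); to C = (-10, 30, -0.1).
Solve a·Δx + b·Δy = Δd: det = (-25)·30 − (-10)·70 = -50.
∂d/∂x = [(-0.3)·30 − (-0.1)·70] / -50 = +0.04000
∂d/∂y = [(-25)·(-0.1) − (-10)·(-0.3)] / -50 = +0.010000
Steepest decrease is along −∇f: components (-0.04000 E, -0.010000 N).
Azimuth = atan2(-0.04000, -0.010000) = 256.0° ≈ 256°.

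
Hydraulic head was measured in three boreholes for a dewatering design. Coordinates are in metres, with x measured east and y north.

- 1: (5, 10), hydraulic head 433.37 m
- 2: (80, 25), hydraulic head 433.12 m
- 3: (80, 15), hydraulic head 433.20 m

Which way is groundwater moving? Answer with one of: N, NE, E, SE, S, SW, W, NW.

Taking 1 as reference: 2−1 = (75, 15, -0.25); 3−1 = (75, 5, -0.17).
Determinant of the coordinate differences = 75·5 − 75·15 = -750.
∂h/∂x = [(-0.25)·5 − (-0.17)·15] / -750 = -0.001733
∂h/∂y = [75·(-0.17) − 75·(-0.25)] / -750 = -0.008000
Flow = −∇h = (+0.001733 east, +0.008000 north), which points north.

N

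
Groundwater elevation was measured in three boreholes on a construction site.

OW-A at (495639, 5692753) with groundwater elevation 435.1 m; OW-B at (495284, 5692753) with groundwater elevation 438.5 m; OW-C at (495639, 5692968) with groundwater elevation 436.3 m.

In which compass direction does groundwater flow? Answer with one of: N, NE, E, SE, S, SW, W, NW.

∂h/∂x = (438.5 − 435.1) / (495284 − 495639) = -0.009577
∂h/∂y = (436.3 − 435.1) / (5692968 − 5692753) = +0.005581
Flow = −∇h = (+0.009577 east, -0.005581 north), which points southeast.

SE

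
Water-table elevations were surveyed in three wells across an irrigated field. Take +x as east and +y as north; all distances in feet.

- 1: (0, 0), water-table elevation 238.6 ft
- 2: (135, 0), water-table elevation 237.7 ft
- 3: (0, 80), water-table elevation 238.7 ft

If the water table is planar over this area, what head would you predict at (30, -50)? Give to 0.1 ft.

238.3 ft

∂h/∂x = (237.7 − 238.6) / (135 − 0) = -0.006667
∂h/∂y = (238.7 − 238.6) / (80 − 0) = +0.001250
h(30, -50) = 238.6 + (-0.006667)·(30) + (+0.001250)·(-50) = 238.6 -0.200 -0.062 = 238.338 ft.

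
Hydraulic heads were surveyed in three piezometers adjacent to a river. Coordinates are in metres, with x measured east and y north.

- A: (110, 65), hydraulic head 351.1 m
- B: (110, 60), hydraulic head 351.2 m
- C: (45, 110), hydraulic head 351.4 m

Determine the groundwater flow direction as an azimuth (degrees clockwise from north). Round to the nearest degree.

043°

Differences from A: to B (Δx, Δy, Δh) = (0, -5, +0.1); to C = (-65, 45, +0.3).
Solve a·Δx + b·Δy = Δh: det = 0·45 − (-65)·(-5) = -325.
∂h/∂x = [(+0.1)·45 − (+0.3)·(-5)] / -325 = -0.01846
∂h/∂y = [0·(+0.3) − (-65)·(+0.1)] / -325 = -0.02000
Flow direction (−∇h) has components (+0.01846 E, +0.02000 N).
Azimuth = atan2(E, N) = atan2(+0.01846, +0.02000) = 42.7° ≈ 043°.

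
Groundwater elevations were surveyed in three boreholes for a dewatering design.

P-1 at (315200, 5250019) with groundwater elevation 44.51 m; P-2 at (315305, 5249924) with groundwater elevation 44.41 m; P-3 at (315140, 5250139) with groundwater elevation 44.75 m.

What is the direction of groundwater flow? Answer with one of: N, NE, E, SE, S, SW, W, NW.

SW

With h = a·x + b·y + c and P-1 as origin, the differences give:
  105·a + (-95)·b = -0.10
  (-60)·a + 120·b = +0.24
Eliminate b (×120 and ×(-95), subtract): 6900·a = 10.800 → a = ∂h/∂x = +0.001565
Back-substitute: b = ∂h/∂y = +0.002783.
Flow = −∇h = (-0.001565 east, -0.002783 north), which points southwest.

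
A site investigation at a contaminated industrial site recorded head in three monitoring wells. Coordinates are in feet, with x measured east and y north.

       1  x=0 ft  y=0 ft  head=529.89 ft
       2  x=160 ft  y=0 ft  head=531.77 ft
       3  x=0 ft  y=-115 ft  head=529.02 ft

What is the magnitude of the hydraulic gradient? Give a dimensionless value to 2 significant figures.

∂h/∂x = (531.77 − 529.89) / (160 − 0) = +0.01175
∂h/∂y = (529.02 − 529.89) / (-115 − 0) = +0.007565
|∇h| = √(0.01175² + 0.007565²) = 0.01397

0.014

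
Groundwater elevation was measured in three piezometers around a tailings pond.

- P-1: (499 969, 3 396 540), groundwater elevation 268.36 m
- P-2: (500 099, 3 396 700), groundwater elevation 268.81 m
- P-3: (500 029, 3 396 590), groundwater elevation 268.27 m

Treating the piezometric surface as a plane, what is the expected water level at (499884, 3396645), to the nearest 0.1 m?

270.7 m

Differences from P-1: to P-2 (Δx, Δy, Δh) = (130, 160, +0.45); to P-3 = (60, 50, -0.09).
Determinant of the coordinate differences = 130·50 − 60·160 = -3100.
∂h/∂x = [(+0.45)·50 − (-0.09)·160] / -3100 = -0.01190
∂h/∂y = [130·(-0.09) − 60·(+0.45)] / -3100 = +0.01248
h(499884, 3396645) = 268.36 + (-0.01190)·(-85) + (+0.01248)·(105) = 268.36 +1.012 +1.311 = 270.683 m.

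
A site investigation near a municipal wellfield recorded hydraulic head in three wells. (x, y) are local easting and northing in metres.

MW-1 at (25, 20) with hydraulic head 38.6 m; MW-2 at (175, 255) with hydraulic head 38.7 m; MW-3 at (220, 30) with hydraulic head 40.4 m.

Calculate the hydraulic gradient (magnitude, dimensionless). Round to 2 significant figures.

Differences from MW-1: to MW-2 (Δx, Δy, Δh) = (150, 235, +0.1); to MW-3 = (195, 10, +1.8).
Determinant of the coordinate differences = 150·10 − 195·235 = -44325.
∂h/∂x = [(+0.1)·10 − (+1.8)·235] / -44325 = +0.009521
∂h/∂y = [150·(+1.8) − 195·(+0.1)] / -44325 = -0.005651
|∇h| = √(0.009521² + -0.005651²) = 0.01107

0.011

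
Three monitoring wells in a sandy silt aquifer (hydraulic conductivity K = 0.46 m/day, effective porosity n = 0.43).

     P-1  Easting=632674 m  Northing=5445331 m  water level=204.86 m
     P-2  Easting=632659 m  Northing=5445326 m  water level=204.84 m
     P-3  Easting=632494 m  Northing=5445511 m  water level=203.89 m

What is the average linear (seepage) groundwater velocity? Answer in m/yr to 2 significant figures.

1.5 m/yr

Differences from P-1: to P-2 (Δx, Δy, Δh) = (-15, -5, -0.02); to P-3 = (-180, 180, -0.97).
Solve a·Δx + b·Δy = Δh: det = (-15)·180 − (-180)·(-5) = -3600.
∂h/∂x = [(-0.02)·180 − (-0.97)·(-5)] / -3600 = +0.002347
∂h/∂y = [(-15)·(-0.97) − (-180)·(-0.02)] / -3600 = -0.003042
|∇h| = √(0.002347² + -0.003042²) = 0.003842
Seepage velocity v = K·i/n = 0.46 × 0.003842 / 0.43 = 0.00411 m/day = 1.501 m/yr.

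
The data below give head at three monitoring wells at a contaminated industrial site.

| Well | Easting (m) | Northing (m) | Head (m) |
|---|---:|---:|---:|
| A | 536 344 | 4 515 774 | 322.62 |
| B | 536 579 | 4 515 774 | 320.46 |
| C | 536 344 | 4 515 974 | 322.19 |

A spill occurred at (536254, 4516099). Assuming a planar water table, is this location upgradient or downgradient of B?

∂h/∂x = (320.46 − 322.62) / (536579 − 536344) = -0.009191
∂h/∂y = (322.19 − 322.62) / (4515974 − 4515774) = -0.002150
Head at (536254, 4516099) = 322.62 + (-0.009191)·(-90) + (-0.002150)·(325) = 322.75 m.
That is higher than the 320.46 m at B, so the point is upgradient.

upgradient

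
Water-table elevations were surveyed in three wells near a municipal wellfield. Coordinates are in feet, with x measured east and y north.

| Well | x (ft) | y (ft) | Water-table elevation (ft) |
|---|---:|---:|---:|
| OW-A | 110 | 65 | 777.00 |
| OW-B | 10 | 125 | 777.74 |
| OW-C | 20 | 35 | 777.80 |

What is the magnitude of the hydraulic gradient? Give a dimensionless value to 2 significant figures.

Three-point gradient (reference OW-A): Δ to OW-B = (-100, 60, +0.74), Δ to OW-C = (-90, -30, +0.80).
∂h/∂x = -0.008357, ∂h/∂y = -0.001595 (det = 8400).
|∇h| = √(-0.008357² + -0.001595²) = 0.008508

0.0085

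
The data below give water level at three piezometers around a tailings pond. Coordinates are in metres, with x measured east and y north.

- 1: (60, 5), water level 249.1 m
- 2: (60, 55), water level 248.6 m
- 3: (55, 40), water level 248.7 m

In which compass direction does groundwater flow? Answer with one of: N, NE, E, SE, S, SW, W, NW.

With h = a·x + b·y + c and 1 as origin, the differences give:
  0·a + 50·b = -0.5
  (-5)·a + 35·b = -0.4
Eliminate b (×35 and ×50, subtract): 250·a = 2.50 → a = ∂h/∂x = +0.01000
Back-substitute: b = ∂h/∂y = -0.01000.
Flow = −∇h = (-0.01000 east, +0.01000 north), which points northwest.

NW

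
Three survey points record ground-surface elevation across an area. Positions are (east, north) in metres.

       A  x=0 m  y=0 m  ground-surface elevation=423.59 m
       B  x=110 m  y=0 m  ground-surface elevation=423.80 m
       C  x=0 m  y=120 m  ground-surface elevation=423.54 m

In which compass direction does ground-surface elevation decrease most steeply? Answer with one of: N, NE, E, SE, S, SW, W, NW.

∂z/∂x = (423.80 − 423.59) / (110 − 0) = +0.001909
∂z/∂y = (423.54 − 423.59) / (120 − 0) = -0.0004167
Steepest decrease is along −∇f = (-0.001909 E, +0.0004167 N) → west.

W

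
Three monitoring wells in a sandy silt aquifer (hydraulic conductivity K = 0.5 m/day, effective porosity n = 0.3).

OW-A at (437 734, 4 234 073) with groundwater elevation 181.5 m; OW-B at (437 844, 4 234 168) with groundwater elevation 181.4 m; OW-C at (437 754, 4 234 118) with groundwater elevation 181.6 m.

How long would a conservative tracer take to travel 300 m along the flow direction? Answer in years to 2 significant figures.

With h = a·x + b·y + c and OW-A as origin, the differences give:
  110·a + 95·b = -0.1
  20·a + 45·b = +0.1
Eliminate b (×45 and ×95, subtract): 3050·a = -14.00 → a = ∂h/∂x = -0.004590
Back-substitute: b = ∂h/∂y = +0.004262.
|∇h| = √(-0.004590² + 0.004262²) = 0.006264
Seepage velocity v = K·i/n = 0.5 × 0.006264 / 0.3 = 0.01044 m/day.
t = 300 / 0.01044 = 2.874e+04 days = 78.7 years.

79 years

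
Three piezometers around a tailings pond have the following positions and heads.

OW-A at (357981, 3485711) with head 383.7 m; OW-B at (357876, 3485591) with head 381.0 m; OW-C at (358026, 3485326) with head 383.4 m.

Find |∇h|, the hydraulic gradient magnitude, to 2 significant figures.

0.022

Three-point gradient (reference OW-A): Δ to OW-B = (-105, -120, -2.7), Δ to OW-C = (45, -385, -0.3).
∂h/∂x = +0.02190, ∂h/∂y = +0.003339 (det = 45825).
|∇h| = √(0.02190² + 0.003339²) = 0.02215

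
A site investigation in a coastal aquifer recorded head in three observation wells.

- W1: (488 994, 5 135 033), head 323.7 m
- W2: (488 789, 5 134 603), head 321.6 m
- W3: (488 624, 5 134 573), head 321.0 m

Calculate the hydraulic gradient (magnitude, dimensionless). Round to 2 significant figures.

Differences from W1: to W2 (Δx, Δy, Δh) = (-205, -430, -2.1); to W3 = (-370, -460, -2.7).
Determinant of the coordinate differences = (-205)·(-460) − (-370)·(-430) = -64800.
∂h/∂x = [(-2.1)·(-460) − (-2.7)·(-430)] / -64800 = +0.003009
∂h/∂y = [(-205)·(-2.7) − (-370)·(-2.1)] / -64800 = +0.003449
|∇h| = √(0.003009² + 0.003449²) = 0.004577

0.0046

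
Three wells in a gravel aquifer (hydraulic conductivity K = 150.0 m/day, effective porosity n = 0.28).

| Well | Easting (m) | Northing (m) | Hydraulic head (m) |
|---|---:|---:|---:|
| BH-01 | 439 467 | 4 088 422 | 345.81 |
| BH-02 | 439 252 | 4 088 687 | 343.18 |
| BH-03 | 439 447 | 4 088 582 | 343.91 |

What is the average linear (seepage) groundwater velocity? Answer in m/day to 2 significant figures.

Differences from BH-01: to BH-02 (Δx, Δy, Δh) = (-215, 265, -2.63); to BH-03 = (-20, 160, -1.90).
Solve a·Δx + b·Δy = Δh: det = (-215)·160 − (-20)·265 = -29100.
∂h/∂x = [(-2.63)·160 − (-1.90)·265] / -29100 = -0.002842
∂h/∂y = [(-215)·(-1.90) − (-20)·(-2.63)] / -29100 = -0.01223
|∇h| = √(-0.002842² + -0.01223²) = 0.01256
Seepage velocity v = K·i/n = 150.0 × 0.01256 / 0.28 = 6.729 m/day.

6.7 m/day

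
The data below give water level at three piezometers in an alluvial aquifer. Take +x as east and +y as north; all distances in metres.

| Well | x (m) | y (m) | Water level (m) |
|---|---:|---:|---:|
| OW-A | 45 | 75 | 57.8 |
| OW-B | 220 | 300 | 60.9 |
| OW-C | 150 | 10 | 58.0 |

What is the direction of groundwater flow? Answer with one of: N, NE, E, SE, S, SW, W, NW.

With h = a·x + b·y + c and OW-A as origin, the differences give:
  175·a + 225·b = +3.1
  105·a + (-65)·b = +0.2
Eliminate b (×(-65) and ×225, subtract): -35000·a = -246.50 → a = ∂h/∂x = +0.007043
Back-substitute: b = ∂h/∂y = +0.008300.
Flow = −∇h = (-0.007043 east, -0.008300 north), which points southwest.

SW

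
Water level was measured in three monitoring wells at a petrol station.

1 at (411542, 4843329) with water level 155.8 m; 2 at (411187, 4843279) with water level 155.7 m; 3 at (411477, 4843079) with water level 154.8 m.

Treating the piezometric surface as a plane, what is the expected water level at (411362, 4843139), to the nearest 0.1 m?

Taking 1 as reference: 2−1 = (-355, -50, -0.1); 3−1 = (-65, -250, -1.0).
Solve a·Δx + b·Δy = Δh: det = (-355)·(-250) − (-65)·(-50) = 85500.
∂h/∂x = [(-0.1)·(-250) − (-1.0)·(-50)] / 85500 = -0.0002924
∂h/∂y = [(-355)·(-1.0) − (-65)·(-0.1)] / 85500 = +0.004076
h(411362, 4843139) = 155.8 + (-0.0002924)·(-180) + (+0.004076)·(-190) = 155.8 +0.053 -0.774 = 155.078 m.

155.1 m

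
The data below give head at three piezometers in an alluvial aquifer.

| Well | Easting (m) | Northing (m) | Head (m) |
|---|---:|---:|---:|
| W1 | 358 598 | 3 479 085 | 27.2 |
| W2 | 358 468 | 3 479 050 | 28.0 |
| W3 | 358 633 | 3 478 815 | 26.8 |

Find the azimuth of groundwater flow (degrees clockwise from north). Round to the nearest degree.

096°

Three-point gradient (reference W1): Δ to W2 = (-130, -35, +0.8), Δ to W3 = (35, -270, -0.4).
∂h/∂x = -0.006332, ∂h/∂y = +0.0006607 (det = 36325).
Flow direction (−∇h) has components (+0.006332 E, -0.0006607 N).
Azimuth = atan2(E, N) = atan2(+0.006332, -0.0006607) = 96.0° ≈ 096°.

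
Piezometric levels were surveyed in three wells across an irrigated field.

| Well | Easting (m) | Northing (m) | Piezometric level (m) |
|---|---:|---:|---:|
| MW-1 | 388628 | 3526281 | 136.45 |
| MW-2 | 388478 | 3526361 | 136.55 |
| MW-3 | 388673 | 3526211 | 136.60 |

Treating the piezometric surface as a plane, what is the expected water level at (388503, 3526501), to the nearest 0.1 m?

135.9 m

Differences from MW-1: to MW-2 (Δx, Δy, Δh) = (-150, 80, +0.10); to MW-3 = (45, -70, +0.15).
Solve a·Δx + b·Δy = Δh: det = (-150)·(-70) − 45·80 = 6900.
∂h/∂x = [(+0.10)·(-70) − (+0.15)·80] / 6900 = -0.002754
∂h/∂y = [(-150)·(+0.15) − 45·(+0.10)] / 6900 = -0.003913
h(388503, 3526501) = 136.45 + (-0.002754)·(-125) + (-0.003913)·(220) = 136.45 +0.344 -0.861 = 135.933 m.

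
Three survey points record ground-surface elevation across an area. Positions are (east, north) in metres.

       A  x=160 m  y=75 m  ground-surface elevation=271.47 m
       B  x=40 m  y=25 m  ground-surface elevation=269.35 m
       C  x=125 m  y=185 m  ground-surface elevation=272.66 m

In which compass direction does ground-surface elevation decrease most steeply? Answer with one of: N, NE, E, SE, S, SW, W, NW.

SW

Differences from A: to B (Δx, Δy, Δh) = (-120, -50, -2.12); to C = (-35, 110, +1.19).
Determinant of the coordinate differences = (-120)·110 − (-35)·(-50) = -14950.
∂z/∂x = [(-2.12)·110 − (+1.19)·(-50)] / -14950 = +0.01162
∂z/∂y = [(-120)·(+1.19) − (-35)·(-2.12)] / -14950 = +0.01452
Steepest decrease is along −∇f = (-0.01162 E, -0.01452 N) → southwest.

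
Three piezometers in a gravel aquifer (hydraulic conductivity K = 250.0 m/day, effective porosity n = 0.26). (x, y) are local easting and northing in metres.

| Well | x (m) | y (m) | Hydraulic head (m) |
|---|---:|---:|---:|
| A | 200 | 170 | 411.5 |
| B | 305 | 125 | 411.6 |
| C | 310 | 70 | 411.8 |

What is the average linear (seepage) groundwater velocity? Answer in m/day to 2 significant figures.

Taking A as reference: B−A = (105, -45, +0.1); C−A = (110, -100, +0.3).
Determinant of the coordinate differences = 105·(-100) − 110·(-45) = -5550.
∂h/∂x = [(+0.1)·(-100) − (+0.3)·(-45)] / -5550 = -0.0006306
∂h/∂y = [105·(+0.3) − 110·(+0.1)] / -5550 = -0.003694
|∇h| = √(-0.0006306² + -0.003694²) = 0.003747
Seepage velocity v = K·i/n = 250.0 × 0.003747 / 0.26 = 3.603 m/day.

3.6 m/day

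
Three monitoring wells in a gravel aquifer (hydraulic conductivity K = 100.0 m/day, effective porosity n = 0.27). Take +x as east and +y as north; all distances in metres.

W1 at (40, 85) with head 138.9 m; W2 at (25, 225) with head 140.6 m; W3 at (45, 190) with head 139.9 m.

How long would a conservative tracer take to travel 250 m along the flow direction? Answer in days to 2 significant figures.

With h = a·x + b·y + c and W1 as origin, the differences give:
  (-15)·a + 140·b = +1.7
  5·a + 105·b = +1.0
Eliminate b (×105 and ×140, subtract): -2275·a = 38.50 → a = ∂h/∂x = -0.01692
Back-substitute: b = ∂h/∂y = +0.01033.
|∇h| = √(-0.01692² + 0.01033²) = 0.01982
Seepage velocity v = K·i/n = 100.0 × 0.01982 / 0.27 = 7.341 m/day.
t = 250 / 7.341 = 34.06 days.

34 days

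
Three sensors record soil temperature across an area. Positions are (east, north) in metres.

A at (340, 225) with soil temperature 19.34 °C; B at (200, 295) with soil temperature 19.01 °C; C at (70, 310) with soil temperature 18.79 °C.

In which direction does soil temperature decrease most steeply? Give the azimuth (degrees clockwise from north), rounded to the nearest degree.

Differences from A: to B (Δx, Δy, Δh) = (-140, 70, -0.33); to C = (-270, 85, -0.55).
Determinant of the coordinate differences = (-140)·85 − (-270)·70 = 7000.
∂T/∂x = [(-0.33)·85 − (-0.55)·70] / 7000 = +0.001493
∂T/∂y = [(-140)·(-0.55) − (-270)·(-0.33)] / 7000 = -0.001729
Steepest decrease is along −∇f: components (-0.001493 E, +0.001729 N).
Azimuth = atan2(-0.001493, +0.001729) = 319.2° ≈ 319°.

319°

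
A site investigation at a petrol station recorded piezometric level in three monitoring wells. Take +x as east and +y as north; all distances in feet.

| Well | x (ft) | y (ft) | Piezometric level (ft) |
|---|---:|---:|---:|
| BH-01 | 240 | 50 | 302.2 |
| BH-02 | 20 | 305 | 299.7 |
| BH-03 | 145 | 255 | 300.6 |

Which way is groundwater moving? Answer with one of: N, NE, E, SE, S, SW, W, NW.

NW

Taking BH-01 as reference: BH-02−BH-01 = (-220, 255, -2.5); BH-03−BH-01 = (-95, 205, -1.6).
Solve a·Δx + b·Δy = Δh: det = (-220)·205 − (-95)·255 = -20875.
∂h/∂x = [(-2.5)·205 − (-1.6)·255] / -20875 = +0.005006
∂h/∂y = [(-220)·(-1.6) − (-95)·(-2.5)] / -20875 = -0.005485
Flow = −∇h = (-0.005006 east, +0.005485 north), which points northwest.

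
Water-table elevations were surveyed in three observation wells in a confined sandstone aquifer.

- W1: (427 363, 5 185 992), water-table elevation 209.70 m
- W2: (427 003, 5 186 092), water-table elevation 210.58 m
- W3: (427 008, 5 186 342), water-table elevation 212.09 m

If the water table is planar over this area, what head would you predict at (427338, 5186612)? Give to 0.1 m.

Three-point gradient (reference W1): Δ to W2 = (-360, 100, +0.88), Δ to W3 = (-355, 350, +2.39).
∂h/∂x = -0.0007624, ∂h/∂y = +0.006055 (det = -90500).
h(427338, 5186612) = 209.70 + (-0.0007624)·(-25) + (+0.006055)·(620) = 209.70 +0.019 +3.754 = 213.473 m.

213.5 m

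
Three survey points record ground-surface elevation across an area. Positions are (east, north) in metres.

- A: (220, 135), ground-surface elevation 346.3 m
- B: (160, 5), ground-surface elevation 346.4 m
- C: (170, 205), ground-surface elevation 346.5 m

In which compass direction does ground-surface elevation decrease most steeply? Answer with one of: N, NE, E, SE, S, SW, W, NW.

Taking A as reference: B−A = (-60, -130, +0.1); C−A = (-50, 70, +0.2).
Solve a·Δx + b·Δy = Δz: det = (-60)·70 − (-50)·(-130) = -10700.
∂z/∂x = [(+0.1)·70 − (+0.2)·(-130)] / -10700 = -0.003084
∂z/∂y = [(-60)·(+0.2) − (-50)·(+0.1)] / -10700 = +0.0006542
Steepest decrease is along −∇f = (+0.003084 E, -0.0006542 N) → east.

E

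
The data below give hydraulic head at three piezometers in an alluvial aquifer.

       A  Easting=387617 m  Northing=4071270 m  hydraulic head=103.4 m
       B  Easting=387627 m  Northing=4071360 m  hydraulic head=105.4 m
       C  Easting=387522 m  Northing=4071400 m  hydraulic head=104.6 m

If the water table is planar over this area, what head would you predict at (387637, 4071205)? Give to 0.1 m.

102.4 m

Three-point gradient (reference A): Δ to B = (10, 90, +2.0), Δ to C = (-95, 130, +1.2).
∂h/∂x = +0.01543, ∂h/∂y = +0.02051 (det = 9850).
h(387637, 4071205) = 103.4 + (+0.01543)·(20) + (+0.02051)·(-65) = 103.4 +0.309 -1.333 = 102.376 m.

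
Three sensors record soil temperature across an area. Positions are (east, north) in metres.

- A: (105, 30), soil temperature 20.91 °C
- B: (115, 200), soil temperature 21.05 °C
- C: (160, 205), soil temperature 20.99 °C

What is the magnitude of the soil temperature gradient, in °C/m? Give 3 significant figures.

0.00170 °C/m

With T = a·x + b·y + c and A as origin, the differences give:
  10·a + 170·b = +0.14
  55·a + 175·b = +0.08
Eliminate b (×175 and ×170, subtract): -7600·a = 10.900 → a = ∂T/∂x = -0.001434
Back-substitute: b = ∂T/∂y = +0.0009079.
|∇f| = √(-0.001434² + 0.0009079²) = 0.001697 °C/m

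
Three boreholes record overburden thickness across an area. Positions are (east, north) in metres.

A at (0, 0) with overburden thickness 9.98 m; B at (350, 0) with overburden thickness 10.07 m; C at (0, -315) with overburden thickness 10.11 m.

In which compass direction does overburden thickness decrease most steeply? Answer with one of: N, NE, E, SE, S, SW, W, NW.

NW

∂d/∂x = (10.07 − 9.98) / (350 − 0) = +0.0002571
∂d/∂y = (10.11 − 9.98) / (-315 − 0) = -0.0004127
Steepest decrease is along −∇f = (-0.0002571 E, +0.0004127 N) → northwest.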